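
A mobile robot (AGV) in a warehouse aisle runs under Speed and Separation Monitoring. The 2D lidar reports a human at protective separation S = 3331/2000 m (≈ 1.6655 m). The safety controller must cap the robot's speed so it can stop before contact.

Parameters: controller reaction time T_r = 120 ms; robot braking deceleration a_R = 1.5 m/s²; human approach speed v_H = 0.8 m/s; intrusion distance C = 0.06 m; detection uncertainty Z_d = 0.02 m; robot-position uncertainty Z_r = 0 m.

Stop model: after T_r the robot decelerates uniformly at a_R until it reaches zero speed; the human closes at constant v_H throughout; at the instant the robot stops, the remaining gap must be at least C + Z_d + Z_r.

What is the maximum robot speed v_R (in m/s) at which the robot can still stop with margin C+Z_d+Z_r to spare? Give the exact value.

at the boundary: (1/3)·v² + (49/75)·v + (-2979/2000) = 0
  disc = (49/75)² − 4·(1/3)·(-2979/2000) = 54289/22500 ; √disc = 233/150
  v_R = (−(49/75) + 233/150) / (2·(1/3)) = 27/20 m/s
check:
T_s = v_R/a_R = (27/20)/(3/2) = 0.9000 s
reaction-phase robot travel = 1.3500·0.1200 = 0.1620 m
robot covers 1.3500·0.9000 − ½·1.5000·0.9000² = 0.6075 m while stopping
human over T_r+T_s: 0.8000·(0.1200+0.9000) = 0.8160 m
C+Z_d+Z_r = 0.0600+0.0200+0.0000 = 0.0800 m
sum ≈ 0.1620+0.6075+0.8160+0.0800 ≈ 1.6655 m = S ✓

v_R_max = 27/20 m/s = 1.3500 m/s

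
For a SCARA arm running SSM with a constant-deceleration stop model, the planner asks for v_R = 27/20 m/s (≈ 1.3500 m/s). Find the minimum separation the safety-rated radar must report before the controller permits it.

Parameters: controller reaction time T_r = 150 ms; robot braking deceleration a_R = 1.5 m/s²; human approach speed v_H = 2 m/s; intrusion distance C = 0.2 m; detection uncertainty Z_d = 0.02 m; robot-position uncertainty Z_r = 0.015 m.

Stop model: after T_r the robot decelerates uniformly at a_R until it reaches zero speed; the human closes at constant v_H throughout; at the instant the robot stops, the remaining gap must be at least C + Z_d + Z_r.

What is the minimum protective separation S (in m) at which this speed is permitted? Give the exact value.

stop time T_s = (27/20)/(3/2) = 0.9000 s
robot in T_r: 1.3500·0.1500 = 0.2025 m
robot covers 1.3500·0.9000 − ½·1.5000·0.9000² = 0.6075 m while stopping
human over T_r+T_s: 2.0000·(0.1500+0.9000) = 2.1000 m
residual clearance needed = 0.2000+0.0200+0.0150 = 0.2350 m
S_min ≈ 0.2025+0.6075+2.1000+0.2350  ⇒  S_min = 629/200 m

S_min = 629/200 m = 3.1450 m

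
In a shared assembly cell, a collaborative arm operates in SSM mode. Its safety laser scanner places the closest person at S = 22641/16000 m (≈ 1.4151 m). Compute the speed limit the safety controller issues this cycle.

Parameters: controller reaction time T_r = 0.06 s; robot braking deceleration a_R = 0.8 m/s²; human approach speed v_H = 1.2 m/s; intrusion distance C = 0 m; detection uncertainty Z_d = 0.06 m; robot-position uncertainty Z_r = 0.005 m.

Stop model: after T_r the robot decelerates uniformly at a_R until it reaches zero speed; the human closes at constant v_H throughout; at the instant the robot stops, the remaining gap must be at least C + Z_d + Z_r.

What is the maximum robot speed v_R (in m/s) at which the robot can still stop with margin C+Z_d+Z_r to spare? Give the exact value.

quadratic (5/8)·v² + (39/25)·v + (-20449/16000) = 0
  disc = (39/25)² − 4·(5/8)·(-20449/16000) = 900601/160000 ; √disc = 949/400
  v_R = (−(39/25) + 949/400) / (2·(5/8)) = 13/20 m/s
check:
stop time T_s = (13/20)/(4/5) = 0.8125 s
robot in T_r: 0.6500·0.0600 = 0.0390 m
robot covers 0.6500·0.8125 − ½·0.8000·0.8125² = 0.2641 m while stopping
human over T_r+T_s: 1.2000·(0.0600+0.8125) = 1.0470 m
residual clearance needed = 0.0000+0.0600+0.0050 = 0.0650 m
sum ≈ 0.0390+0.2641+1.0470+0.0650 ≈ 1.4151 m = S ✓

v_R_max = 13/20 m/s = 0.6500 m/s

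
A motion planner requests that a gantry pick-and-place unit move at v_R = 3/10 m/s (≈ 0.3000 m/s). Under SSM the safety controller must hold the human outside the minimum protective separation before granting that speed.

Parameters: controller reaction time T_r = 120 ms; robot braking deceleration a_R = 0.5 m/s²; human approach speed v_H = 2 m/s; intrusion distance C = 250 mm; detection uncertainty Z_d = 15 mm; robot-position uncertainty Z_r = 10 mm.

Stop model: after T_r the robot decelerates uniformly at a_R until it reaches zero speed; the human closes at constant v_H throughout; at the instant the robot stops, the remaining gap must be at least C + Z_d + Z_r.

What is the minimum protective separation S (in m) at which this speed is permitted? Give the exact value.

stop time T_s = (3/10)/(1/2) = 0.6000 s
robot covers v_R·T_r = 0.3000·0.1200 = 0.0360 m before braking
robot covers 0.3000·0.6000 − ½·0.5000·0.6000² = 0.0900 m while stopping
human over T_r+T_s: 2.0000·(0.1200+0.6000) = 1.4400 m
C+Z_d+Z_r = 0.2500+0.0150+0.0100 = 0.2750 m
S_min ≈ 0.0360+0.0900+1.4400+0.2750  ⇒  S_min = 1841/1000 m

S_min = 1841/1000 m = 1.8410 m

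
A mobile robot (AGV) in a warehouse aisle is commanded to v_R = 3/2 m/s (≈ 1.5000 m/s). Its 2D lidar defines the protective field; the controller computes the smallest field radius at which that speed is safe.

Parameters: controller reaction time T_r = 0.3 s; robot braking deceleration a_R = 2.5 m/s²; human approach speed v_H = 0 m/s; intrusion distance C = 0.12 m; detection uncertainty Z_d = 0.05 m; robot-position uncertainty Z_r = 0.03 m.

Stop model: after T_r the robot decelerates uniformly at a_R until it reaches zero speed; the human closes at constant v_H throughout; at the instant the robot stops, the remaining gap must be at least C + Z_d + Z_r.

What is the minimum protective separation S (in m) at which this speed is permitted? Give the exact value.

S_min = 11/10 m = 1.1000 m

T_s = v_R/a_R = (3/2)/(5/2) = 0.6000 s
robot in T_r: 1.5000·0.3000 = 0.4500 m
braking distance = 1.5000²/(2·2.5000) = 0.4500 m
human closes 0.0000·0.9000 = 0.0000 m
C+Z_d+Z_r = 0.1200+0.0500+0.0300 = 0.2000 m
S_min ≈ 0.4500+0.4500+0.0000+0.2000  ⇒  S_min = 11/10 m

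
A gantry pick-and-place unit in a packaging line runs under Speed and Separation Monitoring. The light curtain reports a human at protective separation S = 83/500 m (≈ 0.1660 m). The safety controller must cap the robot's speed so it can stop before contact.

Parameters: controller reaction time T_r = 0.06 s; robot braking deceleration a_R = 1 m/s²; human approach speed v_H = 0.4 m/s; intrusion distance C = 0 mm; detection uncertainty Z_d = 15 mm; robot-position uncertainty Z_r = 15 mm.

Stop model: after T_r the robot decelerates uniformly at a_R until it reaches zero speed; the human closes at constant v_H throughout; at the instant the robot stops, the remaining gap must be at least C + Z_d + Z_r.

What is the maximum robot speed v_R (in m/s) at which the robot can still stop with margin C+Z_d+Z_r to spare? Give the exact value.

quadratic (1/2)·v² + (23/50)·v + (-14/125) = 0
  disc = (23/50)² − 4·(1/2)·(-14/125) = 1089/2500 ; √disc = 33/50
  v_R = (−(23/50) + 33/50) / (2·(1/2)) = 1/5 m/s
check:
stop time T_s = (1/5)/1 = 0.2000 s
robot in T_r: 0.2000·0.0600 = 0.0120 m
robot under decel: 0.2000²/(2·1.0000) = 0.0200 m
human over T_r+T_s: 0.4000·(0.0600+0.2000) = 0.1040 m
residual clearance needed = 0.0000+0.0150+0.0150 = 0.0300 m
sum ≈ 0.0120+0.0200+0.1040+0.0300 ≈ 0.1660 m = S ✓

v_R_max = 1/5 m/s = 0.2000 m/s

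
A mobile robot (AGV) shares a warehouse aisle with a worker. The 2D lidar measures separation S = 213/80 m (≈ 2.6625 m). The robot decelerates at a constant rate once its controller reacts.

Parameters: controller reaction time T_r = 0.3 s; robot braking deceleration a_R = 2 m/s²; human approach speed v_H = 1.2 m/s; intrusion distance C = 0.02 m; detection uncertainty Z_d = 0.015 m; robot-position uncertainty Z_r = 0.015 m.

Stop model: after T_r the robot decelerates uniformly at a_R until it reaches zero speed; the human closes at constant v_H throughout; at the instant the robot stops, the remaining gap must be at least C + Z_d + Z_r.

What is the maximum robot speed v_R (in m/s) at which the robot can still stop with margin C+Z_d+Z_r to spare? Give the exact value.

v_R_max = 17/10 m/s = 1.7000 m/s

quadratic (1/4)·v² + (9/10)·v + (-901/400) = 0
  disc = (9/10)² − 4·(1/4)·(-901/400) = 49/16 ; √disc = 7/4
  v_R = (−(9/10) + 7/4) / (2·(1/4)) = 17/10 m/s
check:
braking lasts T_s = (17/10)/2 = 0.8500 s
robot in T_r: 1.7000·0.3000 = 0.5100 m
braking distance = 1.7000²/(2·2.0000) = 0.7225 m
human over T_r+T_s: 1.2000·(0.3000+0.8500) = 1.3800 m
residual clearance needed = 0.0200+0.0150+0.0150 = 0.0500 m
sum ≈ 0.5100+0.7225+1.3800+0.0500 ≈ 2.6625 m = S ✓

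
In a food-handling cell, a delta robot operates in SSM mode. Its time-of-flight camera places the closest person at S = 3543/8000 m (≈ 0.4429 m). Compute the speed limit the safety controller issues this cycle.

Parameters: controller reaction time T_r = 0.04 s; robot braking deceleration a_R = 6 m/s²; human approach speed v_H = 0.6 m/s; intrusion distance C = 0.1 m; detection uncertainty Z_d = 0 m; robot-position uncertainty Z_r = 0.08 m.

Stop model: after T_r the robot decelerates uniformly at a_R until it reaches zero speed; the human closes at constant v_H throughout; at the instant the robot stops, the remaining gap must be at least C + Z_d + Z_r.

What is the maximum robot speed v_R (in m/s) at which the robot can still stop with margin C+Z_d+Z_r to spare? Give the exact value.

v_R_max = 21/20 m/s = 1.0500 m/s

collect terms ⇒ (1/12)·v_R² + (7/50)·v_R + (-1911/8000) = 0
  disc = (7/50)² − 4·(1/12)·(-1911/8000) = 3969/40000 ; √disc = 63/200
  v_R = (−(7/50) + 63/200) / (2·(1/12)) = 21/20 m/s
check:
braking lasts T_s = (21/20)/6 = 0.1750 s
robot covers v_R·T_r = 1.0500·0.0400 = 0.0420 m before braking
braking distance = 1.0500²/(2·6.0000) = 0.0919 m
human closes 0.6000·0.2150 = 0.1290 m
C+Z_d+Z_r = 0.1000+0.0000+0.0800 = 0.1800 m
sum ≈ 0.0420+0.0919+0.1290+0.1800 ≈ 0.4429 m = S ✓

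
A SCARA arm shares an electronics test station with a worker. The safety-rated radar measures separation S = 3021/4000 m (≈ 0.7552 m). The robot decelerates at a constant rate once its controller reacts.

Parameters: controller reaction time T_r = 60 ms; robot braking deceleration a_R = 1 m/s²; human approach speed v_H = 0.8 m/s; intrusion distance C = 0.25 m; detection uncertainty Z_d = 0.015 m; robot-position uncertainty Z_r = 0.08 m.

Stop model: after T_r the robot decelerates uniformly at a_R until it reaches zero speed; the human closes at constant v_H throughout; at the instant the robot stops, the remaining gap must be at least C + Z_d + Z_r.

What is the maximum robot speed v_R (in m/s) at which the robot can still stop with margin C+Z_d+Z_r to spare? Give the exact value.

collect terms ⇒ (1/2)·v_R² + (43/50)·v_R + (-1449/4000) = 0
  disc = (43/50)² − 4·(1/2)·(-1449/4000) = 14641/10000 ; √disc = 121/100
  v_R = (−(43/50) + 121/100) / (2·(1/2)) = 7/20 m/s
check:
stop time T_s = (7/20)/1 = 0.3500 s
reaction-phase robot travel = 0.3500·0.0600 = 0.0210 m
robot covers 0.3500·0.3500 − ½·1.0000·0.3500² = 0.0612 m while stopping
human closes 0.8000·0.4100 = 0.3280 m
C+Z_d+Z_r = 0.2500+0.0150+0.0800 = 0.3450 m
sum ≈ 0.0210+0.0612+0.3280+0.3450 ≈ 0.7552 m = S ✓

v_R_max = 7/20 m/s = 0.3500 m/s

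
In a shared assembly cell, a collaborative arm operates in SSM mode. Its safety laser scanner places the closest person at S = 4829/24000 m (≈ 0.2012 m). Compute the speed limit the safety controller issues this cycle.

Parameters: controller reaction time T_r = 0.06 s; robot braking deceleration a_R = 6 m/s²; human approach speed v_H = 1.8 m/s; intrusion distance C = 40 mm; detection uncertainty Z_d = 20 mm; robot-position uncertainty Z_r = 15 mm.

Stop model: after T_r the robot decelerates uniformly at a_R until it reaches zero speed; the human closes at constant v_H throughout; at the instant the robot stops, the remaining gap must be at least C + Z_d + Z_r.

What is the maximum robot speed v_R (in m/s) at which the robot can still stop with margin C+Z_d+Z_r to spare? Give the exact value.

quadratic (1/12)·v² + (9/25)·v + (-437/24000) = 0
  disc = (9/25)² − 4·(1/12)·(-437/24000) = 48841/360000 ; √disc = 221/600
  v_R = (−(9/25) + 221/600) / (2·(1/12)) = 1/20 m/s
check:
braking lasts T_s = (1/20)/6 = 0.0083 s
robot covers v_R·T_r = 0.0500·0.0600 = 0.0030 m before braking
robot under decel: 0.0500²/(2·6.0000) = 0.0002 m
human closes 1.8000·0.0683 = 0.1230 m
residual clearance needed = 0.0400+0.0200+0.0150 = 0.0750 m
sum ≈ 0.0030+0.0002+0.1230+0.0750 ≈ 0.2012 m = S ✓

v_R_max = 1/20 m/s = 0.0500 m/s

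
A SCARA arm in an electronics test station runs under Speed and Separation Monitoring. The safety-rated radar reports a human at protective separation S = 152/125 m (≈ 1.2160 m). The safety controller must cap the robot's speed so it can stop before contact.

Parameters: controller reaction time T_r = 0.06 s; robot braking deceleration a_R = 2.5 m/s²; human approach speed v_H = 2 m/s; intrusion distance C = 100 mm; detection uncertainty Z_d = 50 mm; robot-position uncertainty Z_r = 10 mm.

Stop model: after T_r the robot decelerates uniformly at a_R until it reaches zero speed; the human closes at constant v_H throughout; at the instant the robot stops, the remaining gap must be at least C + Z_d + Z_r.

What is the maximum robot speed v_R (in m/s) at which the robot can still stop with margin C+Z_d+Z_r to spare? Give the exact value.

at the boundary: (1/5)·v² + (43/50)·v + (-117/125) = 0
  disc = (43/50)² − 4·(1/5)·(-117/125) = 3721/2500 ; √disc = 61/50
  v_R = (−(43/50) + 61/50) / (2·(1/5)) = 9/10 m/s
check:
braking lasts T_s = (9/10)/(5/2) = 0.3600 s
reaction-phase robot travel = 0.9000·0.0600 = 0.0540 m
braking distance = 0.9000²/(2·2.5000) = 0.1620 m
human closes 2.0000·0.4200 = 0.8400 m
C+Z_d+Z_r = 0.1000+0.0500+0.0100 = 0.1600 m
sum ≈ 0.0540+0.1620+0.8400+0.1600 ≈ 1.2160 m = S ✓

v_R_max = 9/10 m/s = 0.9000 m/s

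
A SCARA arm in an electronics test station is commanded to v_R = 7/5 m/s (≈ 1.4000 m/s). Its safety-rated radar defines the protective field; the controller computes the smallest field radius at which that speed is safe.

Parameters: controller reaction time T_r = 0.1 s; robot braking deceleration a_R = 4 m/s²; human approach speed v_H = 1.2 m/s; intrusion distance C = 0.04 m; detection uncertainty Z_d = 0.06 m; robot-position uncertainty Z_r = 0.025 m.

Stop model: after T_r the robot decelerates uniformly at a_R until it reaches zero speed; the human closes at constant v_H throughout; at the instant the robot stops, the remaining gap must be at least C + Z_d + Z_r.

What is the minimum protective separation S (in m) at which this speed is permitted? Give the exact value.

braking lasts T_s = (7/5)/4 = 0.3500 s
reaction-phase robot travel = 1.4000·0.1000 = 0.1400 m
braking distance = 1.4000²/(2·4.0000) = 0.2450 m
person approaches 1.2000·(0.1000+0.3500) = 0.5400 m
margins: 0.0400+0.0600+0.0250 = 0.1250 m
S_min ≈ 0.1400+0.2450+0.5400+0.1250  ⇒  S_min = 21/20 m

S_min = 21/20 m = 1.0500 m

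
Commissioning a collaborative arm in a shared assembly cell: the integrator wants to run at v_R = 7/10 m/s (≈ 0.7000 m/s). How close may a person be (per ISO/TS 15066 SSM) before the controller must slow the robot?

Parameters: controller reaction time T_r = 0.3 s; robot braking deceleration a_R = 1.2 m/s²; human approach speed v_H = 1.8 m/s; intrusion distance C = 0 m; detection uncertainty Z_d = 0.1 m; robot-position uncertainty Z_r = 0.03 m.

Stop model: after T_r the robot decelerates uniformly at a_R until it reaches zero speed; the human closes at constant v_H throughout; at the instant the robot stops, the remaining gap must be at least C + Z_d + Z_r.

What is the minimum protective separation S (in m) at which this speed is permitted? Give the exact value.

stop time T_s = (7/10)/(6/5) = 0.5833 s
robot covers v_R·T_r = 0.7000·0.3000 = 0.2100 m before braking
braking distance = 0.7000²/(2·1.2000) = 0.2042 m
human closes 1.8000·0.8833 = 1.5900 m
residual clearance needed = 0.0000+0.1000+0.0300 = 0.1300 m
S_min ≈ 0.2100+0.2042+1.5900+0.1300  ⇒  S_min = 2561/1200 m

S_min = 2561/1200 m = 2.1342 m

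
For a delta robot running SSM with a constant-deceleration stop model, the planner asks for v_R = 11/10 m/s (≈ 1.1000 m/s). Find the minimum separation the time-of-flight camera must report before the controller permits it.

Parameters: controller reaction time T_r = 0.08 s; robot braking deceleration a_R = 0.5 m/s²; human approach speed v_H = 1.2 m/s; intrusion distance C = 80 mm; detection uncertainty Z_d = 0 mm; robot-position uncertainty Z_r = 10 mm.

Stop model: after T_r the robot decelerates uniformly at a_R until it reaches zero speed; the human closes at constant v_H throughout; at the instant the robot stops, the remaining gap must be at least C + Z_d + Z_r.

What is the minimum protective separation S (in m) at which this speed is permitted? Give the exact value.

braking lasts T_s = (11/10)/(1/2) = 2.2000 s
robot covers v_R·T_r = 1.1000·0.0800 = 0.0880 m before braking
braking distance = 1.1000²/(2·0.5000) = 1.2100 m
human closes 1.2000·2.2800 = 2.7360 m
margins: 0.0800+0.0000+0.0100 = 0.0900 m
S_min ≈ 0.0880+1.2100+2.7360+0.0900  ⇒  S_min = 1031/250 m

S_min = 1031/250 m = 4.1240 m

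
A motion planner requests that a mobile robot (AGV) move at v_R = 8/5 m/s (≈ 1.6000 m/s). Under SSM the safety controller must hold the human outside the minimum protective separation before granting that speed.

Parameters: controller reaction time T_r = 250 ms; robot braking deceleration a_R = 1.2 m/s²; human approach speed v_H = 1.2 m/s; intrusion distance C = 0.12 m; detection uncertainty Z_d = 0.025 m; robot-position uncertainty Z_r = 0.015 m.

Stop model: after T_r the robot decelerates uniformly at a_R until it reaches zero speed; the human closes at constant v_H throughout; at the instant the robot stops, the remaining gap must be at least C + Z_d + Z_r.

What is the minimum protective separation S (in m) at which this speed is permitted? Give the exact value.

S_min = 529/150 m = 3.5267 m

stop time T_s = (8/5)/(6/5) = 1.3333 s
robot in T_r: 1.6000·0.2500 = 0.4000 m
braking distance = 1.6000²/(2·1.2000) = 1.0667 m
human closes 1.2000·1.5833 = 1.9000 m
residual clearance needed = 0.1200+0.0250+0.0150 = 0.1600 m
S_min ≈ 0.4000+1.0667+1.9000+0.1600  ⇒  S_min = 529/150 m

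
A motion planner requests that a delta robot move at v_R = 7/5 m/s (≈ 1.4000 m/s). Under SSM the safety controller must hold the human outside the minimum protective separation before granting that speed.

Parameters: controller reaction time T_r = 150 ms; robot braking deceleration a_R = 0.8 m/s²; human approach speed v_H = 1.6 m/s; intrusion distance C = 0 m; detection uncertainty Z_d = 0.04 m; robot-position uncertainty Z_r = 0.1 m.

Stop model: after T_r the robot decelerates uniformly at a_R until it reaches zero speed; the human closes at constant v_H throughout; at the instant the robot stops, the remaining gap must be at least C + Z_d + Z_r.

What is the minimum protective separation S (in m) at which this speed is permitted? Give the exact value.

stop time T_s = (7/5)/(4/5) = 1.7500 s
reaction-phase robot travel = 1.4000·0.1500 = 0.2100 m
robot under decel: 1.4000²/(2·0.8000) = 1.2250 m
human over T_r+T_s: 1.6000·(0.1500+1.7500) = 3.0400 m
residual clearance needed = 0.0000+0.0400+0.1000 = 0.1400 m
S_min ≈ 0.2100+1.2250+3.0400+0.1400  ⇒  S_min = 923/200 m

S_min = 923/200 m = 4.6150 m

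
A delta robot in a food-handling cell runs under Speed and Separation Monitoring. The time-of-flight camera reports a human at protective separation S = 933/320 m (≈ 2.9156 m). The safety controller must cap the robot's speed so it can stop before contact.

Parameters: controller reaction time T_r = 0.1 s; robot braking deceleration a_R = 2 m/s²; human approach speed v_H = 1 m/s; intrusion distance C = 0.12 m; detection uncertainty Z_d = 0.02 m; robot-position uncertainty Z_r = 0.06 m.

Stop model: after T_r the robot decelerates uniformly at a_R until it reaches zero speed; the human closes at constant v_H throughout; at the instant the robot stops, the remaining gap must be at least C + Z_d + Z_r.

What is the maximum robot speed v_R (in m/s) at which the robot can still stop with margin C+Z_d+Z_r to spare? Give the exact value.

v_R_max = 9/4 m/s = 2.2500 m/s

quadratic (1/4)·v² + (3/5)·v + (-837/320) = 0
  disc = (3/5)² − 4·(1/4)·(-837/320) = 4761/1600 ; √disc = 69/40
  v_R = (−(3/5) + 69/40) / (2·(1/4)) = 9/4 m/s
check:
stop time T_s = (9/4)/2 = 1.1250 s
reaction-phase robot travel = 2.2500·0.1000 = 0.2250 m
robot under decel: 2.2500²/(2·2.0000) = 1.2656 m
human over T_r+T_s: 1.0000·(0.1000+1.1250) = 1.2250 m
C+Z_d+Z_r = 0.1200+0.0200+0.0600 = 0.2000 m
sum ≈ 0.2250+1.2656+1.2250+0.2000 ≈ 2.9156 m = S ✓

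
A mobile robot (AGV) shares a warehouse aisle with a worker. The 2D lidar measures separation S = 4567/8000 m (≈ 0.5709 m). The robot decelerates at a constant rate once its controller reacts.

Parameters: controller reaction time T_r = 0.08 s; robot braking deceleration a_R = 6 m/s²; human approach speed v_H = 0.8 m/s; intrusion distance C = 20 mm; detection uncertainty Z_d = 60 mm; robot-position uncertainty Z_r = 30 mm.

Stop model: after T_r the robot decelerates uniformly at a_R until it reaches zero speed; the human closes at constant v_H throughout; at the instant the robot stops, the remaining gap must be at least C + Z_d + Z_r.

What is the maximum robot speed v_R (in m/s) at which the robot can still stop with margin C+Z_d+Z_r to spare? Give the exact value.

v_R_max = 5/4 m/s = 1.2500 m/s

quadratic (1/12)·v² + (16/75)·v + (-127/320) = 0
  disc = (16/75)² − 4·(1/12)·(-127/320) = 64009/360000 ; √disc = 253/600
  v_R = (−(16/75) + 253/600) / (2·(1/12)) = 5/4 m/s
check:
T_s = v_R/a_R = (5/4)/6 = 0.2083 s
robot covers v_R·T_r = 1.2500·0.0800 = 0.1000 m before braking
robot under decel: 1.2500²/(2·6.0000) = 0.1302 m
human over T_r+T_s: 0.8000·(0.0800+0.2083) = 0.2307 m
residual clearance needed = 0.0200+0.0600+0.0300 = 0.1100 m
sum ≈ 0.1000+0.1302+0.2307+0.1100 ≈ 0.5709 m = S ✓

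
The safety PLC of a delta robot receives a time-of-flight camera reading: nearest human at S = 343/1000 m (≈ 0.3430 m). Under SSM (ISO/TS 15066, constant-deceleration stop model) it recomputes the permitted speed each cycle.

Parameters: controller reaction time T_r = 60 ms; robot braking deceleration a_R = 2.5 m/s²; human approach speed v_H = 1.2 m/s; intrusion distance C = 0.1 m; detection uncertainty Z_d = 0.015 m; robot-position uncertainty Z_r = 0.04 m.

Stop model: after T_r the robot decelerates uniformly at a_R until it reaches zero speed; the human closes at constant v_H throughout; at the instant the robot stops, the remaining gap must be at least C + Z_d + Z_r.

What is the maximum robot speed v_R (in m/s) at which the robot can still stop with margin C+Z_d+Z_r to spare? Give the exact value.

v_R_max = 1/5 m/s = 0.2000 m/s

quadratic (1/5)·v² + (27/50)·v + (-29/250) = 0
  disc = (27/50)² − 4·(1/5)·(-29/250) = 961/2500 ; √disc = 31/50
  v_R = (−(27/50) + 31/50) / (2·(1/5)) = 1/5 m/s
check:
T_s = v_R/a_R = (1/5)/(5/2) = 0.0800 s
reaction-phase robot travel = 0.2000·0.0600 = 0.0120 m
robot under decel: 0.2000²/(2·2.5000) = 0.0080 m
human over T_r+T_s: 1.2000·(0.0600+0.0800) = 0.1680 m
residual clearance needed = 0.1000+0.0150+0.0400 = 0.1550 m
sum ≈ 0.0120+0.0080+0.1680+0.1550 ≈ 0.3430 m = S ✓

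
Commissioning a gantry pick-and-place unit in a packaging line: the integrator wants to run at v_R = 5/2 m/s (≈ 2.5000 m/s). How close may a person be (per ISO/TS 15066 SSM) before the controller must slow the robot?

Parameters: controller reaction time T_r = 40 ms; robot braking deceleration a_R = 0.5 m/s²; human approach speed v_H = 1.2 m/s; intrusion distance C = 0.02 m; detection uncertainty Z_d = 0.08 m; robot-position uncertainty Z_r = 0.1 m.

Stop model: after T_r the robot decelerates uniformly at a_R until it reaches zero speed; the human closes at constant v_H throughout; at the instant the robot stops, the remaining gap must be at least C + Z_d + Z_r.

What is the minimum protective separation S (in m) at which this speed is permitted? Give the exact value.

S_min = 6299/500 m = 12.5980 m

T_s = v_R/a_R = (5/2)/(1/2) = 5.0000 s
robot in T_r: 2.5000·0.0400 = 0.1000 m
robot under decel: 2.5000²/(2·0.5000) = 6.2500 m
person approaches 1.2000·(0.0400+5.0000) = 6.0480 m
residual clearance needed = 0.0200+0.0800+0.1000 = 0.2000 m
S_min ≈ 0.1000+6.2500+6.0480+0.2000  ⇒  S_min = 6299/500 m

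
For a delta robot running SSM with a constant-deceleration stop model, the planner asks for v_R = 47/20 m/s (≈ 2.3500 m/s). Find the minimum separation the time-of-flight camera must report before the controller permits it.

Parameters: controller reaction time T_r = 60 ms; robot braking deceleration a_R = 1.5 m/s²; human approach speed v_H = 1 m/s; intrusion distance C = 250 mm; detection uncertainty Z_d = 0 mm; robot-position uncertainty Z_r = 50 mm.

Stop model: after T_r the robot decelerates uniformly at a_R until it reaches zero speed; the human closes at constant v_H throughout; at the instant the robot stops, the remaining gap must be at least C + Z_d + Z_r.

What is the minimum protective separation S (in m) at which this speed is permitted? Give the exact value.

S_min = 7817/2000 m = 3.9085 m

braking lasts T_s = (47/20)/(3/2) = 1.5667 s
robot covers v_R·T_r = 2.3500·0.0600 = 0.1410 m before braking
robot under decel: 2.3500²/(2·1.5000) = 1.8408 m
human over T_r+T_s: 1.0000·(0.0600+1.5667) = 1.6267 m
margins: 0.2500+0.0000+0.0500 = 0.3000 m
S_min ≈ 0.1410+1.8408+1.6267+0.3000  ⇒  S_min = 7817/2000 m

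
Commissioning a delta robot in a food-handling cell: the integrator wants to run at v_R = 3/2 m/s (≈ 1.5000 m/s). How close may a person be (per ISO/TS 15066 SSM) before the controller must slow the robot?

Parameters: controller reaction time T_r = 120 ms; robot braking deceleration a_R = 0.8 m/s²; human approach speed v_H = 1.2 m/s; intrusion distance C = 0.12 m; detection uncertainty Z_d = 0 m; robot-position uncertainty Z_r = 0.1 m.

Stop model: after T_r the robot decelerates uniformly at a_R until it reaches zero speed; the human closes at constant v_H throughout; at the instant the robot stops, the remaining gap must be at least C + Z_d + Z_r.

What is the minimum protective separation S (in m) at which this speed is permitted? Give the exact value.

S_min = 16801/4000 m = 4.2002 m

braking lasts T_s = (3/2)/(4/5) = 1.8750 s
robot in T_r: 1.5000·0.1200 = 0.1800 m
robot under decel: 1.5000²/(2·0.8000) = 1.4062 m
human over T_r+T_s: 1.2000·(0.1200+1.8750) = 2.3940 m
residual clearance needed = 0.1200+0.0000+0.1000 = 0.2200 m
S_min ≈ 0.1800+1.4062+2.3940+0.2200  ⇒  S_min = 16801/4000 m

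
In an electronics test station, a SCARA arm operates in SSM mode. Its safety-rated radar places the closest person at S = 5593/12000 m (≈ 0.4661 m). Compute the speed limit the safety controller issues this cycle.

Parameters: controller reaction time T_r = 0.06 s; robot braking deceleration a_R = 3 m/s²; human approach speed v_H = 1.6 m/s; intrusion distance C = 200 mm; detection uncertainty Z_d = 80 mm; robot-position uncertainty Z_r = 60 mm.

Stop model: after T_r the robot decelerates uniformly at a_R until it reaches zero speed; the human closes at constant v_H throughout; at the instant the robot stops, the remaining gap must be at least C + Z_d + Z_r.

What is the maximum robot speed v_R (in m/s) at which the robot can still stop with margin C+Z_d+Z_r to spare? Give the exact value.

v_R_max = 1/20 m/s = 0.0500 m/s

collect terms ⇒ (1/6)·v_R² + (89/150)·v_R + (-361/12000) = 0
  disc = (89/150)² − 4·(1/6)·(-361/12000) = 3721/10000 ; √disc = 61/100
  v_R = (−(89/150) + 61/100) / (2·(1/6)) = 1/20 m/s
check:
T_s = v_R/a_R = (1/20)/3 = 0.0167 s
robot in T_r: 0.0500·0.0600 = 0.0030 m
braking distance = 0.0500²/(2·3.0000) = 0.0004 m
human over T_r+T_s: 1.6000·(0.0600+0.0167) = 0.1227 m
margins: 0.2000+0.0800+0.0600 = 0.3400 m
sum ≈ 0.0030+0.0004+0.1227+0.3400 ≈ 0.4661 m = S ✓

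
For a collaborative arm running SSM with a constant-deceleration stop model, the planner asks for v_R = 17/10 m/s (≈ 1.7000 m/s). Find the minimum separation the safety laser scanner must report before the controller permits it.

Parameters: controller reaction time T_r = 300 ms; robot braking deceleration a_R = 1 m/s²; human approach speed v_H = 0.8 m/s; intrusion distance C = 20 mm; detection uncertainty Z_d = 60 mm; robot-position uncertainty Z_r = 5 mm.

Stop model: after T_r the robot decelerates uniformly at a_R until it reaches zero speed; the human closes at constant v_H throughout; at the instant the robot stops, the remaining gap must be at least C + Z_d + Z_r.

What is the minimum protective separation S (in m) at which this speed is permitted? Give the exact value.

T_s = v_R/a_R = (17/10)/1 = 1.7000 s
robot covers v_R·T_r = 1.7000·0.3000 = 0.5100 m before braking
robot under decel: 1.7000²/(2·1.0000) = 1.4450 m
human over T_r+T_s: 0.8000·(0.3000+1.7000) = 1.6000 m
margins: 0.0200+0.0600+0.0050 = 0.0850 m
S_min ≈ 0.5100+1.4450+1.6000+0.0850  ⇒  S_min = 91/25 m

S_min = 91/25 m = 3.6400 m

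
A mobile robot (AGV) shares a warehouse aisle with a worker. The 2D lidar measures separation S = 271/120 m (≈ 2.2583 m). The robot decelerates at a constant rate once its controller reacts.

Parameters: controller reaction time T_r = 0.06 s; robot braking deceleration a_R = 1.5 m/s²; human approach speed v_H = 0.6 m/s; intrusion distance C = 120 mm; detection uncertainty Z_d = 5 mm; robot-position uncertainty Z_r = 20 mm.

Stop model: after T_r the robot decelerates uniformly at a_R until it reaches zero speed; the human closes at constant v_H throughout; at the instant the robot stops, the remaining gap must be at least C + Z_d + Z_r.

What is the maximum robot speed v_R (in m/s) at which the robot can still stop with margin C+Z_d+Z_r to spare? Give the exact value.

at the boundary: (1/3)·v² + (23/50)·v + (-779/375) = 0
  disc = (23/50)² − 4·(1/3)·(-779/375) = 67081/22500 ; √disc = 259/150
  v_R = (−(23/50) + 259/150) / (2·(1/3)) = 19/10 m/s
check:
stop time T_s = (19/10)/(3/2) = 1.2667 s
robot covers v_R·T_r = 1.9000·0.0600 = 0.1140 m before braking
robot covers 1.9000·1.2667 − ½·1.5000·1.2667² = 1.2033 m while stopping
human closes 0.6000·1.3267 = 0.7960 m
C+Z_d+Z_r = 0.1200+0.0050+0.0200 = 0.1450 m
sum ≈ 0.1140+1.2033+0.7960+0.1450 ≈ 2.2583 m = S ✓

v_R_max = 19/10 m/s = 1.9000 m/s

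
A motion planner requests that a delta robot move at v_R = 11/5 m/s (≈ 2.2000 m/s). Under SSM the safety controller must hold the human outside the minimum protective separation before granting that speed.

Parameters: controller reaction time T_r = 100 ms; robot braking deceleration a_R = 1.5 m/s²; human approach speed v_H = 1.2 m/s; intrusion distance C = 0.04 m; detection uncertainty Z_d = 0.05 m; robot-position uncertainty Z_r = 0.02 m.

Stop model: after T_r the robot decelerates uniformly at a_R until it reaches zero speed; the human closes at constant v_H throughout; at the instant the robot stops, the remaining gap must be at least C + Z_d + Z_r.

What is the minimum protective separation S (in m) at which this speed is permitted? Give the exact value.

stop time T_s = (11/5)/(3/2) = 1.4667 s
robot covers v_R·T_r = 2.2000·0.1000 = 0.2200 m before braking
braking distance = 2.2000²/(2·1.5000) = 1.6133 m
person approaches 1.2000·(0.1000+1.4667) = 1.8800 m
C+Z_d+Z_r = 0.0400+0.0500+0.0200 = 0.1100 m
S_min ≈ 0.2200+1.6133+1.8800+0.1100  ⇒  S_min = 1147/300 m

S_min = 1147/300 m = 3.8233 m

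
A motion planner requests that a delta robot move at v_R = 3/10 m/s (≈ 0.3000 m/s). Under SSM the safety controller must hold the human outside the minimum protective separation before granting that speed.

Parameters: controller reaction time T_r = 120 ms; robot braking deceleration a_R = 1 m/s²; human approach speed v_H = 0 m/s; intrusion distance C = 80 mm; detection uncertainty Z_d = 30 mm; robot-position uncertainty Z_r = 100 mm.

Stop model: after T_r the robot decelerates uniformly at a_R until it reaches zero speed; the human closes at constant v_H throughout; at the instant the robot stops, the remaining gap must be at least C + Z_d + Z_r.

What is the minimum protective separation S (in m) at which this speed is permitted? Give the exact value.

braking lasts T_s = (3/10)/1 = 0.3000 s
robot covers v_R·T_r = 0.3000·0.1200 = 0.0360 m before braking
robot covers 0.3000·0.3000 − ½·1.0000·0.3000² = 0.0450 m while stopping
person approaches 0.0000·(0.1200+0.3000) = 0.0000 m
C+Z_d+Z_r = 0.0800+0.0300+0.1000 = 0.2100 m
S_min ≈ 0.0360+0.0450+0.0000+0.2100  ⇒  S_min = 291/1000 m

S_min = 291/1000 m = 0.2910 m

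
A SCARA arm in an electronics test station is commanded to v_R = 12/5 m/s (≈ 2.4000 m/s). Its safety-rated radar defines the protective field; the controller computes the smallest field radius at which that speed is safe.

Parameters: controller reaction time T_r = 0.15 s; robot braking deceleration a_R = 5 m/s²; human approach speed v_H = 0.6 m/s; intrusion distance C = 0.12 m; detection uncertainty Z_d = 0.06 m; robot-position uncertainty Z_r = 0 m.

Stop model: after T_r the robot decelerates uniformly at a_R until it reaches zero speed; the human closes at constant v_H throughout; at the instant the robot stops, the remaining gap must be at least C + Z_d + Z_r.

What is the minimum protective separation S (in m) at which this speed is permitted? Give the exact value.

braking lasts T_s = (12/5)/5 = 0.4800 s
robot in T_r: 2.4000·0.1500 = 0.3600 m
braking distance = 2.4000²/(2·5.0000) = 0.5760 m
person approaches 0.6000·(0.1500+0.4800) = 0.3780 m
margins: 0.1200+0.0600+0.0000 = 0.1800 m
S_min ≈ 0.3600+0.5760+0.3780+0.1800  ⇒  S_min = 747/500 m

S_min = 747/500 m = 1.4940 m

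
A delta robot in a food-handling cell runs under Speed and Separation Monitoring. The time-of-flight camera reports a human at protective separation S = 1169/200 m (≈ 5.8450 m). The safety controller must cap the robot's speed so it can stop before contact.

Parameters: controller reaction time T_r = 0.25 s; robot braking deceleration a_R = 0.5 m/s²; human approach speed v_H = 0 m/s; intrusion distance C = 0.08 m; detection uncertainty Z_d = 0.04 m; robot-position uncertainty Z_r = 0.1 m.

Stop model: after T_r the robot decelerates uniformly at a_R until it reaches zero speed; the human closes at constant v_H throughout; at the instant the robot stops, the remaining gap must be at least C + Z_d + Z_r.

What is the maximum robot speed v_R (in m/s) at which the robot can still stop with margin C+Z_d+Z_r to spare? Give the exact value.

collect terms ⇒ (1)·v_R² + (1/4)·v_R + (-45/8) = 0
  disc = (1/4)² − 4·(1)·(-45/8) = 361/16 ; √disc = 19/4
  v_R = (−(1/4) + 19/4) / (2·(1)) = 9/4 m/s
check:
braking lasts T_s = (9/4)/(1/2) = 4.5000 s
robot covers v_R·T_r = 2.2500·0.2500 = 0.5625 m before braking
robot covers 2.2500·4.5000 − ½·0.5000·4.5000² = 5.0625 m while stopping
human over T_r+T_s: 0.0000·(0.2500+4.5000) = 0.0000 m
C+Z_d+Z_r = 0.0800+0.0400+0.1000 = 0.2200 m
sum ≈ 0.5625+5.0625+0.0000+0.2200 ≈ 5.8450 m = S ✓

v_R_max = 9/4 m/s = 2.2500 m/s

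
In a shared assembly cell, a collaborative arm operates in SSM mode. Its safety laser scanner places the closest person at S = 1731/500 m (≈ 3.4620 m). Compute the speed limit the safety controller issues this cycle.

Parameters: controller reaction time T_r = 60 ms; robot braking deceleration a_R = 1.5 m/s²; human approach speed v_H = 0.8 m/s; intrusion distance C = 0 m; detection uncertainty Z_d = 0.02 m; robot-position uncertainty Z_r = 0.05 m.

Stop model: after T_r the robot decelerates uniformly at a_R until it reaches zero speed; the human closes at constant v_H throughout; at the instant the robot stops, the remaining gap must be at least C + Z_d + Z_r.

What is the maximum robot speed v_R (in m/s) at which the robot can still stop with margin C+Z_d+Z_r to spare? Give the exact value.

at the boundary: (1/3)·v² + (89/150)·v + (-418/125) = 0
  disc = (89/150)² − 4·(1/3)·(-418/125) = 108241/22500 ; √disc = 329/150
  v_R = (−(89/150) + 329/150) / (2·(1/3)) = 12/5 m/s
check:
stop time T_s = (12/5)/(3/2) = 1.6000 s
robot covers v_R·T_r = 2.4000·0.0600 = 0.1440 m before braking
robot covers 2.4000·1.6000 − ½·1.5000·1.6000² = 1.9200 m while stopping
human over T_r+T_s: 0.8000·(0.0600+1.6000) = 1.3280 m
margins: 0.0000+0.0200+0.0500 = 0.0700 m
sum ≈ 0.1440+1.9200+1.3280+0.0700 ≈ 3.4620 m = S ✓

v_R_max = 12/5 m/s = 2.4000 m/s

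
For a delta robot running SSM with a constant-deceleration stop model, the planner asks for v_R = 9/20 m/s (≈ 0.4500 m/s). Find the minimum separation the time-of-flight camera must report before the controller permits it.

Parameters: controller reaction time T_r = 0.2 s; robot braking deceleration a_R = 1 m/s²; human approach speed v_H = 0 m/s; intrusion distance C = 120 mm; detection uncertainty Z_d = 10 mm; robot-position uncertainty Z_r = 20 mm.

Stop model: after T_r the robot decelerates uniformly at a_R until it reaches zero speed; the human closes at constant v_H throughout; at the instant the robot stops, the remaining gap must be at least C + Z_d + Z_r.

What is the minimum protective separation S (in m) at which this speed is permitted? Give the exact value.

stop time T_s = (9/20)/1 = 0.4500 s
robot in T_r: 0.4500·0.2000 = 0.0900 m
robot covers 0.4500·0.4500 − ½·1.0000·0.4500² = 0.1013 m while stopping
person approaches 0.0000·(0.2000+0.4500) = 0.0000 m
residual clearance needed = 0.1200+0.0100+0.0200 = 0.1500 m
S_min ≈ 0.0900+0.1013+0.0000+0.1500  ⇒  S_min = 273/800 m

S_min = 273/800 m = 0.3412 m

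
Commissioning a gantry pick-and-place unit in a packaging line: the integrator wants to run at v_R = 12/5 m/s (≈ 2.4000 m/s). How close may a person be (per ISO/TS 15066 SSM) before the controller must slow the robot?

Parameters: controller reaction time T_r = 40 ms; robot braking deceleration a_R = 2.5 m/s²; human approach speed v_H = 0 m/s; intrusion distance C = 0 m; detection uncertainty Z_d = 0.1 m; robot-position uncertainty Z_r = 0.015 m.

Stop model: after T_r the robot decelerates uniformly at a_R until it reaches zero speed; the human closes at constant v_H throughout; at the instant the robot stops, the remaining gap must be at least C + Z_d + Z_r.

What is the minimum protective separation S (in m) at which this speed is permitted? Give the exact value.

braking lasts T_s = (12/5)/(5/2) = 0.9600 s
robot covers v_R·T_r = 2.4000·0.0400 = 0.0960 m before braking
robot covers 2.4000·0.9600 − ½·2.5000·0.9600² = 1.1520 m while stopping
human over T_r+T_s: 0.0000·(0.0400+0.9600) = 0.0000 m
C+Z_d+Z_r = 0.0000+0.1000+0.0150 = 0.1150 m
S_min ≈ 0.0960+1.1520+0.0000+0.1150  ⇒  S_min = 1363/1000 m

S_min = 1363/1000 m = 1.3630 m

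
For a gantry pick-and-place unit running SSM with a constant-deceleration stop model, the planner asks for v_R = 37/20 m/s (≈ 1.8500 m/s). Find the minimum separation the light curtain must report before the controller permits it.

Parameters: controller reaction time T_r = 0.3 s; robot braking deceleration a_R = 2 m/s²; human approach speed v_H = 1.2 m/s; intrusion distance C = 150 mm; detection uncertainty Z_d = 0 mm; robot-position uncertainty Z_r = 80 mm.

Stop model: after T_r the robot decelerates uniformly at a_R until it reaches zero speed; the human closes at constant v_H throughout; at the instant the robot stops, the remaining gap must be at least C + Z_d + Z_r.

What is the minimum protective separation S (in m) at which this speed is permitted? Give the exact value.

S_min = 4977/1600 m = 3.1106 m

T_s = v_R/a_R = (37/20)/2 = 0.9250 s
robot covers v_R·T_r = 1.8500·0.3000 = 0.5550 m before braking
robot under decel: 1.8500²/(2·2.0000) = 0.8556 m
human closes 1.2000·1.2250 = 1.4700 m
residual clearance needed = 0.1500+0.0000+0.0800 = 0.2300 m
S_min ≈ 0.5550+0.8556+1.4700+0.2300  ⇒  S_min = 4977/1600 m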